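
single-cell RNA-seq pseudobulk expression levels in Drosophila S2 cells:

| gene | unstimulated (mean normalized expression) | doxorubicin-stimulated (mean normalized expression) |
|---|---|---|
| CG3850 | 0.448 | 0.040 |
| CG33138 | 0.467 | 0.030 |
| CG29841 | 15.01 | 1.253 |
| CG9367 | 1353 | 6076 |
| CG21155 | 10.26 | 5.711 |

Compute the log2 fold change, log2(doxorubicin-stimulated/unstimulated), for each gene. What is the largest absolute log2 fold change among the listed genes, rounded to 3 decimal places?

3.960

log2(0.040/0.448) = -3.485  (CG3850)
log2(0.030/0.467) = -3.960  (CG33138)
log2(1.253/15.01) = -3.582  (CG29841)
log2(6076/1353) = 2.167  (CG9367)
log2(5.711/10.26) = -0.845  (CG21155)
The largest magnitude belongs to CG33138.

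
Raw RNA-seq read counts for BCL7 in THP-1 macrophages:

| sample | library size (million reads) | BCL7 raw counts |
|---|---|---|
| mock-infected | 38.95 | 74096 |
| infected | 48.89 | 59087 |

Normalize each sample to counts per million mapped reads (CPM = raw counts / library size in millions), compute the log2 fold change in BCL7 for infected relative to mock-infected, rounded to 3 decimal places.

-0.654

CPM(mock-infected) = 74096 / 38.95 = 1902.3363
CPM(infected) = 59087 / 48.89 = 1208.5703
Fold change = 1208.5703 / 1902.3363 = 0.63531
log2(0.63531) = -0.6545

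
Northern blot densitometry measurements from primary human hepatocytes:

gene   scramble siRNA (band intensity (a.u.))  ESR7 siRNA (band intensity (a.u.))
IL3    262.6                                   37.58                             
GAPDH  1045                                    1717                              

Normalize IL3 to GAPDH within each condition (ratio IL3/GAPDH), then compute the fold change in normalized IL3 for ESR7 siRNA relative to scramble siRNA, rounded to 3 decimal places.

0.087

IL3/GAPDH (scramble siRNA) = 262.6 / 1045 = 0.25129
IL3/GAPDH (ESR7 siRNA) = 37.58 / 1717 = 0.021887
Fold change = 0.021887 / 0.25129 = 0.0871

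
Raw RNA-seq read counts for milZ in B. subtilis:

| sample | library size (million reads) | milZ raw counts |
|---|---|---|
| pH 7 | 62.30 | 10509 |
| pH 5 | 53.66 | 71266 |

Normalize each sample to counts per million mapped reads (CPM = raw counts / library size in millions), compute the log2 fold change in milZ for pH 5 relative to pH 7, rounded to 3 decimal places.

CPM(pH 7) = 10509 / 62.30 = 168.6838
CPM(pH 5) = 71266 / 53.66 = 1328.1029
Fold change = 1328.1029 / 168.6838 = 7.87333
log2(7.87333) = 2.9770

2.977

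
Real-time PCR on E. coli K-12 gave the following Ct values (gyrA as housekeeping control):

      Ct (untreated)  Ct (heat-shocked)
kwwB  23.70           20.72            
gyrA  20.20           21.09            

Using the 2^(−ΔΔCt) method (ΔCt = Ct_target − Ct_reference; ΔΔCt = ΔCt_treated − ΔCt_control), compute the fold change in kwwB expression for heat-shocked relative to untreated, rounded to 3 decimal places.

ΔCt(untreated) = 23.700 − 20.200 = 3.500
ΔCt(heat-shocked) = 20.720 − 21.090 = -0.370
ΔΔCt = -0.370 − 3.500 = -3.870
Fold change = 2^(−(-3.870)) = 2^3.870 = 14.6213

14.621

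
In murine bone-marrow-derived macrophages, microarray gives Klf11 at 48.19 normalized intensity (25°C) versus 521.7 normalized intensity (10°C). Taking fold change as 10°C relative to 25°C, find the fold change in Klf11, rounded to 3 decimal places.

10.826

Fold change = 521.7 / 48.19 = 10.8259
Klf11 is upregulated.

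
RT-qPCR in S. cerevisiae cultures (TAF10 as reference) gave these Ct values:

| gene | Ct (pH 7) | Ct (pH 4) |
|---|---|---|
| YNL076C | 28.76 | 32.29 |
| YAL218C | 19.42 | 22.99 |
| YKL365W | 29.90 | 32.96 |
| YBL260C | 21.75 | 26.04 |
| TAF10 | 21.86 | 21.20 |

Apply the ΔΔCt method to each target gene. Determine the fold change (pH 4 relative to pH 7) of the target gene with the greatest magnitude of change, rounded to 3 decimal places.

0.032

YNL076C: ΔΔCt = (32.29−21.20) − (28.76−21.86) = 11.09 − 6.90 = 4.19; fold change = 2^-4.19 = 0.055
YAL218C: ΔΔCt = (22.99−21.20) − (19.42−21.86) = 1.79 − (-2.44) = 4.23; fold change = 2^-4.23 = 0.053
YKL365W: ΔΔCt = (32.96−21.20) − (29.90−21.86) = 11.76 − 8.04 = 3.72; fold change = 2^-3.72 = 0.076
YBL260C: ΔΔCt = (26.04−21.20) − (21.75−21.86) = 4.84 − (-0.11) = 4.95; fold change = 2^-4.95 = 0.032
YBL260C has the largest |ΔΔCt| = 4.95.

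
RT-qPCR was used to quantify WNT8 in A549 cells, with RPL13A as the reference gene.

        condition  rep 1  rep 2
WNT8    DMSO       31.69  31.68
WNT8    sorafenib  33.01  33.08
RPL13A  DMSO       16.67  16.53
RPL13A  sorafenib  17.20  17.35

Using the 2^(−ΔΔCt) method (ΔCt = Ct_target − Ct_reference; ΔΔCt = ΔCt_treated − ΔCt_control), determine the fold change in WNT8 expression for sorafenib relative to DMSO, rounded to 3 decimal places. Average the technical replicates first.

Mean Ct: WNT8 DMSO 31.685; WNT8 sorafenib 33.045; RPL13A DMSO 16.600; RPL13A sorafenib 17.275
ΔCt(DMSO) = 31.685 − 16.600 = 15.085
ΔCt(sorafenib) = 33.045 − 17.275 = 15.770
ΔΔCt = 15.770 − 15.085 = 0.685
Fold change = 2^(−0.685) = 0.6220

0.622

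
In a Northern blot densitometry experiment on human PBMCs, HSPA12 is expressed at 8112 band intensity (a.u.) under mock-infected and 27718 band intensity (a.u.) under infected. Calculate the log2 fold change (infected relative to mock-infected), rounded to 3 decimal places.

Fold change = 27718 / 8112 = 3.4169
log2(3.4169) = 1.7727

1.773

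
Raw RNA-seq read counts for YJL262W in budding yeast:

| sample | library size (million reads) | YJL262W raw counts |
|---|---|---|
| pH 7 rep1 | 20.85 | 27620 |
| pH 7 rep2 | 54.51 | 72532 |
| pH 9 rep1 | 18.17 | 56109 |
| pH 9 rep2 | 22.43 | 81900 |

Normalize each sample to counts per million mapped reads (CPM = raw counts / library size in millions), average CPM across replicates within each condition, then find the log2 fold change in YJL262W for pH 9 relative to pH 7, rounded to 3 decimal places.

1.344

CPM(pH 7 rep1) = 27620 / 20.85 = 1324.7002
CPM(pH 7 rep2) = 72532 / 54.51 = 1330.6182
CPM(pH 9 rep1) = 56109 / 18.17 = 3088.0022
CPM(pH 9 rep2) = 81900 / 22.43 = 3651.3598
mean CPM(pH 7) = 1327.6592; mean CPM(pH 9) = 3369.6810
Fold change = 3369.6810 / 1327.6592 = 2.53806
log2(2.53806) = 1.3437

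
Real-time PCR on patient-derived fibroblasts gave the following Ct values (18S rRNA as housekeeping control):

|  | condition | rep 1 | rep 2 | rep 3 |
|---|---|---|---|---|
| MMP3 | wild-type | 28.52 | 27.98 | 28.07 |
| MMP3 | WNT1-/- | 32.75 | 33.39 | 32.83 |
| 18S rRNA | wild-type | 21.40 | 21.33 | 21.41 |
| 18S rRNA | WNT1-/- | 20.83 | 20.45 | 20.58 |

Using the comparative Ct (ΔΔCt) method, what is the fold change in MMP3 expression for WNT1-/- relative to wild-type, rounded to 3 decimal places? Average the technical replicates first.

Mean Ct: MMP3 wild-type 28.190; MMP3 WNT1-/- 32.990; 18S rRNA wild-type 21.380; 18S rRNA WNT1-/- 20.620
ΔCt(wild-type) = 28.190 − 21.380 = 6.810
ΔCt(WNT1-/-) = 32.990 − 20.620 = 12.370
ΔΔCt = 12.370 − 6.810 = 5.560
Fold change = 2^(−5.560) = 0.0212

0.021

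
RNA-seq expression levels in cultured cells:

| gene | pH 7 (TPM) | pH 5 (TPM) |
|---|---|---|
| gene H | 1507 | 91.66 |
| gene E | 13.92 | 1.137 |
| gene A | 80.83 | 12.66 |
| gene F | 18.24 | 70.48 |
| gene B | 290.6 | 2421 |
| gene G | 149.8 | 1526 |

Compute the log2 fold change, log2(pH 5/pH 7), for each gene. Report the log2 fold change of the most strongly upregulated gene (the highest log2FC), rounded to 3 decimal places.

3.349

log2(91.66/1507) = -4.039  (gene H)
log2(1.137/13.92) = -3.614  (gene E)
log2(12.66/80.83) = -2.675  (gene A)
log2(70.48/18.24) = 1.950  (gene F)
log2(2421/290.6) = 3.058  (gene B)
log2(1526/149.8) = 3.349  (gene G)
gene G is most strongly upregulated.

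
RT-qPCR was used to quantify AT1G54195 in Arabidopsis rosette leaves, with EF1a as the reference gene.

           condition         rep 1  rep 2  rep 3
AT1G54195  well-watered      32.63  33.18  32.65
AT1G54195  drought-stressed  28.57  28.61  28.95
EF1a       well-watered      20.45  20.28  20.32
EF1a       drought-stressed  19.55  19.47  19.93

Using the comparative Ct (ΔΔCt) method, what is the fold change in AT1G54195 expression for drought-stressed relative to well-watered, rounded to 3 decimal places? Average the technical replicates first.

Mean Ct: AT1G54195 well-watered 32.820; AT1G54195 drought-stressed 28.710; EF1a well-watered 20.350; EF1a drought-stressed 19.650
ΔCt(well-watered) = 32.820 − 20.350 = 12.470
ΔCt(drought-stressed) = 28.710 − 19.650 = 9.060
ΔΔCt = 9.060 − 12.470 = -3.410
Fold change = 2^(−(-3.410)) = 2^3.410 = 10.6295

10.629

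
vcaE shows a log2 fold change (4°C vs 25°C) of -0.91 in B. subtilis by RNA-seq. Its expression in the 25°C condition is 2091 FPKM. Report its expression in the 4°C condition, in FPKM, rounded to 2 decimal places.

1112.80

Fold change = 2^(-0.91) = 0.5322
4°C expression = 2091 × 0.5322 = 1112.80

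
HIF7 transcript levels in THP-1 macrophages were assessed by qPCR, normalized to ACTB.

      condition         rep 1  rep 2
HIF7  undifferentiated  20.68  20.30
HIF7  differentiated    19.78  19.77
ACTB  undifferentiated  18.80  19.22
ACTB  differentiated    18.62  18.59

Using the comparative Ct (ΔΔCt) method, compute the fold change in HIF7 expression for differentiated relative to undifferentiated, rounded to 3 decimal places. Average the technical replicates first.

1.240

Mean Ct: HIF7 undifferentiated 20.490; HIF7 differentiated 19.775; ACTB undifferentiated 19.010; ACTB differentiated 18.605
ΔCt(undifferentiated) = 20.490 − 19.010 = 1.480
ΔCt(differentiated) = 19.775 − 18.605 = 1.170
ΔΔCt = 1.170 − 1.480 = -0.310
Fold change = 2^(−(-0.310)) = 2^0.310 = 1.2397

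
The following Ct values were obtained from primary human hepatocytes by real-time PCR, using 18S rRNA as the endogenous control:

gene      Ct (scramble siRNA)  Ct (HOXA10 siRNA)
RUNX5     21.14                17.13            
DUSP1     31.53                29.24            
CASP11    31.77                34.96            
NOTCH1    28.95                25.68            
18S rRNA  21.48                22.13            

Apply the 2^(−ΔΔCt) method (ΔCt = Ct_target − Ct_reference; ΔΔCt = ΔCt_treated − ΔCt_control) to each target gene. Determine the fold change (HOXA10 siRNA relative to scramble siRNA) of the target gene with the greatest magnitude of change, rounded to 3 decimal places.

25.281

RUNX5: ΔΔCt = (17.13−22.13) − (21.14−21.48) = -5.00 − (-0.34) = -4.66; fold change = 2^4.66 = 25.281
DUSP1: ΔΔCt = (29.24−22.13) − (31.53−21.48) = 7.11 − 10.05 = -2.94; fold change = 2^2.94 = 7.674
CASP11: ΔΔCt = (34.96−22.13) − (31.77−21.48) = 12.83 − 10.29 = 2.54; fold change = 2^-2.54 = 0.172
NOTCH1: ΔΔCt = (25.68−22.13) − (28.95−21.48) = 3.55 − 7.47 = -3.92; fold change = 2^3.92 = 15.137
RUNX5 has the largest |ΔΔCt| = 4.66.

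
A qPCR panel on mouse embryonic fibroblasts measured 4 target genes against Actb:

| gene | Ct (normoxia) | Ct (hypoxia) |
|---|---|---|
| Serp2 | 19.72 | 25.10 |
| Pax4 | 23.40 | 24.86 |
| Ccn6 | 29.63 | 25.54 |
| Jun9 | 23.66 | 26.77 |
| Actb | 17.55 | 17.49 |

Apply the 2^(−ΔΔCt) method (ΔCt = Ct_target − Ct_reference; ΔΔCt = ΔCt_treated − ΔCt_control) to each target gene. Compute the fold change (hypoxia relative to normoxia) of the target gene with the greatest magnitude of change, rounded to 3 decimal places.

0.023

Serp2: ΔΔCt = (25.10−17.49) − (19.72−17.55) = 7.61 − 2.17 = 5.44; fold change = 2^-5.44 = 0.023
Pax4: ΔΔCt = (24.86−17.49) − (23.40−17.55) = 7.37 − 5.85 = 1.52; fold change = 2^-1.52 = 0.349
Ccn6: ΔΔCt = (25.54−17.49) − (29.63−17.55) = 8.05 − 12.08 = -4.03; fold change = 2^4.03 = 16.336
Jun9: ΔΔCt = (26.77−17.49) − (23.66−17.55) = 9.28 − 6.11 = 3.17; fold change = 2^-3.17 = 0.111
Serp2 has the largest |ΔΔCt| = 5.44.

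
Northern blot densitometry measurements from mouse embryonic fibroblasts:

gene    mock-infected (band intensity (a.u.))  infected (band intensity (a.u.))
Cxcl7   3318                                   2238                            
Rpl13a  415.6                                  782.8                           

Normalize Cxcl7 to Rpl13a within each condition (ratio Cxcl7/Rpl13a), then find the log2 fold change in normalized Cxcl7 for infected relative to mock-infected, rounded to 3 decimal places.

-1.482

Cxcl7/Rpl13a (mock-infected) = 3318 / 415.6 = 7.9836
Cxcl7/Rpl13a (infected) = 2238 / 782.8 = 2.859
Fold change = 2.859 / 7.9836 = 0.3581
log2(0.3581) = -1.4816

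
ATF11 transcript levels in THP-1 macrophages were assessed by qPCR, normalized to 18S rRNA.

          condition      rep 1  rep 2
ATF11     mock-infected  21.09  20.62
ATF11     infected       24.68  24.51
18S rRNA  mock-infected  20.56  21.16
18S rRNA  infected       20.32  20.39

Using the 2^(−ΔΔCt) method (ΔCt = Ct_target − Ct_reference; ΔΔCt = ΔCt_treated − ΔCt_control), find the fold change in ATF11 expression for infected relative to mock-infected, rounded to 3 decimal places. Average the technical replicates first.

Mean Ct: ATF11 mock-infected 20.855; ATF11 infected 24.595; 18S rRNA mock-infected 20.860; 18S rRNA infected 20.355
ΔCt(mock-infected) = 20.855 − 20.860 = -0.005
ΔCt(infected) = 24.595 − 20.355 = 4.240
ΔΔCt = 4.240 − (-0.005) = 4.245
Fold change = 2^(−4.245) = 0.0527

0.053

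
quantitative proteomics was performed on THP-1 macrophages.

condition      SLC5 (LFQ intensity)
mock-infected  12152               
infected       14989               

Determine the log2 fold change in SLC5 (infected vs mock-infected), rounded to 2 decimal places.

Fold change = 14989 / 12152 = 1.2335
log2(1.2335) = 0.303

0.30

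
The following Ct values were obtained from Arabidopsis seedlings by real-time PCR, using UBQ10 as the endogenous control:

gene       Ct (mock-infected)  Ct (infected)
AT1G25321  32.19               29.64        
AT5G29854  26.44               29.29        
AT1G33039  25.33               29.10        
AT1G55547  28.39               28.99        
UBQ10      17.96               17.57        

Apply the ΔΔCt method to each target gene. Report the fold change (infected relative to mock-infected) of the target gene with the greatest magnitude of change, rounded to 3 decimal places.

0.056

AT1G25321: ΔΔCt = (29.64−17.57) − (32.19−17.96) = 12.07 − 14.23 = -2.16; fold change = 2^2.16 = 4.469
AT5G29854: ΔΔCt = (29.29−17.57) − (26.44−17.96) = 11.72 − 8.48 = 3.24; fold change = 2^-3.24 = 0.106
AT1G33039: ΔΔCt = (29.10−17.57) − (25.33−17.96) = 11.53 − 7.37 = 4.16; fold change = 2^-4.16 = 0.056
AT1G55547: ΔΔCt = (28.99−17.57) − (28.39−17.96) = 11.42 − 10.43 = 0.99; fold change = 2^-0.99 = 0.503
AT1G33039 has the largest |ΔΔCt| = 4.16.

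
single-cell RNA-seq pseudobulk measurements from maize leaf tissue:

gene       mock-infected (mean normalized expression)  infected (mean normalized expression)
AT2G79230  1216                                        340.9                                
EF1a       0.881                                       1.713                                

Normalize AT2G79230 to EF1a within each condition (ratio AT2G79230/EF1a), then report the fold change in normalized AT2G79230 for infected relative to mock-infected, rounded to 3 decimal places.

AT2G79230/EF1a (mock-infected) = 1216 / 0.881 = 1380.2
AT2G79230/EF1a (infected) = 340.9 / 1.713 = 199.01
Fold change = 199.01 / 1380.2 = 0.1442

0.144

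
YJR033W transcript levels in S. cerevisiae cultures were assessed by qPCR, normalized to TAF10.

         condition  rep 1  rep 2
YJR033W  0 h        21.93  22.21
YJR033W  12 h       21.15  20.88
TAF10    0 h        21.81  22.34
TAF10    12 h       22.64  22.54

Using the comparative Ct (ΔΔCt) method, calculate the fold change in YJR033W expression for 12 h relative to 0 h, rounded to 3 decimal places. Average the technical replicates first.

2.969

Mean Ct: YJR033W 0 h 22.070; YJR033W 12 h 21.015; TAF10 0 h 22.075; TAF10 12 h 22.590
ΔCt(0 h) = 22.070 − 22.075 = -0.005
ΔCt(12 h) = 21.015 − 22.590 = -1.575
ΔΔCt = -1.575 − (-0.005) = -1.570
Fold change = 2^(−(-1.570)) = 2^1.570 = 2.9690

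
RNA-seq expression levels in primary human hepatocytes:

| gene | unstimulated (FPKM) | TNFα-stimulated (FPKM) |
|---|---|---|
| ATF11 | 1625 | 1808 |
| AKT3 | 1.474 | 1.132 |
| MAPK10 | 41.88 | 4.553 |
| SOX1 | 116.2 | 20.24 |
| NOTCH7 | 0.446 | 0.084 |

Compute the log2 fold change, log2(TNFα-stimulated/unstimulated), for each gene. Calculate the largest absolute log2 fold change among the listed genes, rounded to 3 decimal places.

log2(1808/1625) = 0.154  (ATF11)
log2(1.132/1.474) = -0.381  (AKT3)
log2(4.553/41.88) = -3.201  (MAPK10)
log2(20.24/116.2) = -2.521  (SOX1)
log2(0.084/0.446) = -2.409  (NOTCH7)
The largest magnitude belongs to MAPK10.

3.201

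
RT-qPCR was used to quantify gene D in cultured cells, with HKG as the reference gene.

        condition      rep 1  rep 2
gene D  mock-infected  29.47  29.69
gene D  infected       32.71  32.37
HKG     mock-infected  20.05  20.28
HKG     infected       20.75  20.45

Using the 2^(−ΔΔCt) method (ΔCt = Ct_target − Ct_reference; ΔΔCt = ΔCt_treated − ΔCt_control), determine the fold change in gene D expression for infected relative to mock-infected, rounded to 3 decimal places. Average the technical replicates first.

Mean Ct: gene D mock-infected 29.580; gene D infected 32.540; HKG mock-infected 20.165; HKG infected 20.600
ΔCt(mock-infected) = 29.580 − 20.165 = 9.415
ΔCt(infected) = 32.540 − 20.600 = 11.940
ΔΔCt = 11.940 − 9.415 = 2.525
Fold change = 2^(−2.525) = 0.1737

0.174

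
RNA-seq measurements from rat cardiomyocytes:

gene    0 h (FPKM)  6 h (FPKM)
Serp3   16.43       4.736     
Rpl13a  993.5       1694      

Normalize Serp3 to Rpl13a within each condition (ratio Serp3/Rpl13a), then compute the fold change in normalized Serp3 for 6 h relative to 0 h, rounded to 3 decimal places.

Serp3/Rpl13a (0 h) = 16.43 / 993.5 = 0.016537
Serp3/Rpl13a (6 h) = 4.736 / 1694 = 0.0027957
Fold change = 0.0027957 / 0.016537 = 0.1691

0.169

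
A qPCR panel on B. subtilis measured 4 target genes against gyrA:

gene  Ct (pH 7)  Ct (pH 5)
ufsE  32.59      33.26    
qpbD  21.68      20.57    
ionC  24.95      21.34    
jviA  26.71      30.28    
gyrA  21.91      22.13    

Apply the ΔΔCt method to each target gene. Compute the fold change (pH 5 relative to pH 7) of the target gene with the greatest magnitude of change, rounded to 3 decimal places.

14.221

ufsE: ΔΔCt = (33.26−22.13) − (32.59−21.91) = 11.13 − 10.68 = 0.45; fold change = 2^-0.45 = 0.732
qpbD: ΔΔCt = (20.57−22.13) − (21.68−21.91) = -1.56 − (-0.23) = -1.33; fold change = 2^1.33 = 2.514
ionC: ΔΔCt = (21.34−22.13) − (24.95−21.91) = -0.79 − 3.04 = -3.83; fold change = 2^3.83 = 14.221
jviA: ΔΔCt = (30.28−22.13) − (26.71−21.91) = 8.15 − 4.80 = 3.35; fold change = 2^-3.35 = 0.098
ionC has the largest |ΔΔCt| = 3.83.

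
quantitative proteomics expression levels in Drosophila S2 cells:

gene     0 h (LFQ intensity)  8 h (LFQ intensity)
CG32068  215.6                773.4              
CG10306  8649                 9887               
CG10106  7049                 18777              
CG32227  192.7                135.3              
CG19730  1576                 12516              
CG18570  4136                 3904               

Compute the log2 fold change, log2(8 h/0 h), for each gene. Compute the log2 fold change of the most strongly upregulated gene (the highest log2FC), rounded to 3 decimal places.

log2(773.4/215.6) = 1.843  (CG32068)
log2(9887/8649) = 0.193  (CG10306)
log2(18777/7049) = 1.413  (CG10106)
log2(135.3/192.7) = -0.510  (CG32227)
log2(12516/1576) = 2.989  (CG19730)
log2(3904/4136) = -0.083  (CG18570)
CG19730 is most strongly upregulated.

2.989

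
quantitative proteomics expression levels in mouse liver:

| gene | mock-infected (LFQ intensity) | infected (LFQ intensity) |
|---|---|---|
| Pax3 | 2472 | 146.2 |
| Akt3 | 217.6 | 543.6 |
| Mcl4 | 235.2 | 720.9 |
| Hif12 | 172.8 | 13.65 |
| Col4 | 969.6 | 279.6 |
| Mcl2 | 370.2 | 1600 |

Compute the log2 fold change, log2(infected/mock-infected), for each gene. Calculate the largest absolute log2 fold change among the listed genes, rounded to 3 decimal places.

4.080

log2(146.2/2472) = -4.080  (Pax3)
log2(543.6/217.6) = 1.321  (Akt3)
log2(720.9/235.2) = 1.616  (Mcl4)
log2(13.65/172.8) = -3.662  (Hif12)
log2(279.6/969.6) = -1.794  (Col4)
log2(1600/370.2) = 2.112  (Mcl2)
The largest magnitude belongs to Pax3.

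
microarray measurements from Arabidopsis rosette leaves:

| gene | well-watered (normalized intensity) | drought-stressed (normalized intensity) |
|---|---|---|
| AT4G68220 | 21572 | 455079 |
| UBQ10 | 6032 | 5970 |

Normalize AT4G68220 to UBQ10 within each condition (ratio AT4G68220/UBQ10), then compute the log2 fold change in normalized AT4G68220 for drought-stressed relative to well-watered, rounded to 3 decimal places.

4.414

AT4G68220/UBQ10 (well-watered) = 21572 / 6032 = 3.5763
AT4G68220/UBQ10 (drought-stressed) = 455079 / 5970 = 76.228
Fold change = 76.228 / 3.5763 = 21.3149
log2(21.3149) = 4.4138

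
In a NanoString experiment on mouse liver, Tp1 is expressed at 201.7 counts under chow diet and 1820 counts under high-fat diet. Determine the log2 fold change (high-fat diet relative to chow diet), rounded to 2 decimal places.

Fold change = 1820 / 201.7 = 9.0233
log2(9.0233) = 3.174

3.17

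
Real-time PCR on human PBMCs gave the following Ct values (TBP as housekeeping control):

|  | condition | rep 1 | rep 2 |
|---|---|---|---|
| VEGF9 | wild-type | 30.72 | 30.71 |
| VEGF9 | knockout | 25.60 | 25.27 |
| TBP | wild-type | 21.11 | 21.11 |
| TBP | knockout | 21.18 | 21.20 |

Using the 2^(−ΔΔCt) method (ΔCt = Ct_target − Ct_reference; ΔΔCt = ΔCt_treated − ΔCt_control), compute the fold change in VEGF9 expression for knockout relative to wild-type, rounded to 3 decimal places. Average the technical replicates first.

Mean Ct: VEGF9 wild-type 30.715; VEGF9 knockout 25.435; TBP wild-type 21.110; TBP knockout 21.190
ΔCt(wild-type) = 30.715 − 21.110 = 9.605
ΔCt(knockout) = 25.435 − 21.190 = 4.245
ΔΔCt = 4.245 − 9.605 = -5.360
Fold change = 2^(−(-5.360)) = 2^5.360 = 41.0696

41.070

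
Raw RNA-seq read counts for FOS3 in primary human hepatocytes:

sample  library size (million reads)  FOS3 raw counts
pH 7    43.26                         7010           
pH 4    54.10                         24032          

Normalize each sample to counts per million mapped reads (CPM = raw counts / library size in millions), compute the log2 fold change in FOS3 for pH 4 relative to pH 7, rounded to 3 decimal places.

CPM(pH 7) = 7010 / 43.26 = 162.0435
CPM(pH 4) = 24032 / 54.10 = 444.2144
Fold change = 444.2144 / 162.0435 = 2.74133
log2(2.74133) = 1.4549

1.455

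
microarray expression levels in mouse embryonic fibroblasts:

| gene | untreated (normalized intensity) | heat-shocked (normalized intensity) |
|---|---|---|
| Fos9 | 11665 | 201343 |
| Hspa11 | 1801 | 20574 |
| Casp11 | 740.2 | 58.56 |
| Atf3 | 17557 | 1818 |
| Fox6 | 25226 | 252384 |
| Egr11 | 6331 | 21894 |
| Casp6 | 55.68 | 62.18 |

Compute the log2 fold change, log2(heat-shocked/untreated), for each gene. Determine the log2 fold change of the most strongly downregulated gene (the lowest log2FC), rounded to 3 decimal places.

log2(201343/11665) = 4.109  (Fos9)
log2(20574/1801) = 3.514  (Hspa11)
log2(58.56/740.2) = -3.660  (Casp11)
log2(1818/17557) = -3.272  (Atf3)
log2(252384/25226) = 3.323  (Fox6)
log2(21894/6331) = 1.790  (Egr11)
log2(62.18/55.68) = 0.159  (Casp6)
Casp11 is most strongly downregulated.

-3.660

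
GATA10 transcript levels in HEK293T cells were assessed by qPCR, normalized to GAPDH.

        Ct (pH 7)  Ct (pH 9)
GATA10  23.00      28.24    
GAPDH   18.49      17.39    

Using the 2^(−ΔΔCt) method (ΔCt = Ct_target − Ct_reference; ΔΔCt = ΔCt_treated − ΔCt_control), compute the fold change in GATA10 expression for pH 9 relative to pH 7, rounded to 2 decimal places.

0.01

ΔCt(pH 7) = 23.000 − 18.490 = 4.510
ΔCt(pH 9) = 28.240 − 17.390 = 10.850
ΔΔCt = 10.850 − 4.510 = 6.340
Fold change = 2^(−6.340) = 0.012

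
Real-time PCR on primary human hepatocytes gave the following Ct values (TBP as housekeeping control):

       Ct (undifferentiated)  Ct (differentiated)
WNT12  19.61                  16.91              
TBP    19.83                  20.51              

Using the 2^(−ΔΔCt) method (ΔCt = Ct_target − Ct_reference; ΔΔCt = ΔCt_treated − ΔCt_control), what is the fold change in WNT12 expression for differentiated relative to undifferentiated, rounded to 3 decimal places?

10.411

ΔCt(undifferentiated) = 19.610 − 19.830 = -0.220
ΔCt(differentiated) = 16.910 − 20.510 = -3.600
ΔΔCt = -3.600 − (-0.220) = -3.380
Fold change = 2^(−(-3.380)) = 2^3.380 = 10.4107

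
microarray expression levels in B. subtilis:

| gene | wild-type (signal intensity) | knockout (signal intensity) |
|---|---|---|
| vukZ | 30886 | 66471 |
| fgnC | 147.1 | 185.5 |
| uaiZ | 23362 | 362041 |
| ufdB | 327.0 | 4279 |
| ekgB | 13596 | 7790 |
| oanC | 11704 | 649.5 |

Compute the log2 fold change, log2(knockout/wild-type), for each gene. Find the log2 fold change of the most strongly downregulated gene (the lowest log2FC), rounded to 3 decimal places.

-4.172

log2(66471/30886) = 1.106  (vukZ)
log2(185.5/147.1) = 0.335  (fgnC)
log2(362041/23362) = 3.954  (uaiZ)
log2(4279/327.0) = 3.710  (ufdB)
log2(7790/13596) = -0.803  (ekgB)
log2(649.5/11704) = -4.172  (oanC)
oanC is most strongly downregulated.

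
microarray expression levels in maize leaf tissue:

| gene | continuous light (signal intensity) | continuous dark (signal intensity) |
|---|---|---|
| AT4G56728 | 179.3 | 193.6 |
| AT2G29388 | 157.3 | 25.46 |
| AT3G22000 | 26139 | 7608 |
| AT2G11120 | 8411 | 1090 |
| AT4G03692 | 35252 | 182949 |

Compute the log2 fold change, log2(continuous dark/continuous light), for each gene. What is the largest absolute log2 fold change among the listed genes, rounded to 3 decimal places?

log2(193.6/179.3) = 0.111  (AT4G56728)
log2(25.46/157.3) = -2.627  (AT2G29388)
log2(7608/26139) = -1.781  (AT3G22000)
log2(1090/8411) = -2.948  (AT2G11120)
log2(182949/35252) = 2.376  (AT4G03692)
The largest magnitude belongs to AT2G11120.

2.948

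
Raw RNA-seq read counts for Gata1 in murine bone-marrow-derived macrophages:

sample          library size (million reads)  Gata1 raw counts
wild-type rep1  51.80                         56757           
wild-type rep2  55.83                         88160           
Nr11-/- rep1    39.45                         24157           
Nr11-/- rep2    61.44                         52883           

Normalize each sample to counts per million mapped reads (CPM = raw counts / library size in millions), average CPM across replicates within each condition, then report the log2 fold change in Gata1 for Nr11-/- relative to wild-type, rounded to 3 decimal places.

CPM(wild-type rep1) = 56757 / 51.80 = 1095.6950
CPM(wild-type rep2) = 88160 / 55.83 = 1579.0793
CPM(Nr11-/- rep1) = 24157 / 39.45 = 612.3447
CPM(Nr11-/- rep2) = 52883 / 61.44 = 860.7259
mean CPM(wild-type) = 1337.3872; mean CPM(Nr11-/-) = 736.5353
Fold change = 736.5353 / 1337.3872 = 0.55073
log2(0.55073) = -0.8606

-0.861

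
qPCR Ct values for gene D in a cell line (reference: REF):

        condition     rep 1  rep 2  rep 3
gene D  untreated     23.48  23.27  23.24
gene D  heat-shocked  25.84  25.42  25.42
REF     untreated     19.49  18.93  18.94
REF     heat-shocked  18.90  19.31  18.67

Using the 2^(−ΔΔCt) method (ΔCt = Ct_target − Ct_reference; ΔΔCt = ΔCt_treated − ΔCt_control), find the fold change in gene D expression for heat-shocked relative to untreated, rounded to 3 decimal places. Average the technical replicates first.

Mean Ct: gene D untreated 23.330; gene D heat-shocked 25.560; REF untreated 19.120; REF heat-shocked 18.960
ΔCt(untreated) = 23.330 − 19.120 = 4.210
ΔCt(heat-shocked) = 25.560 − 18.960 = 6.600
ΔΔCt = 6.600 − 4.210 = 2.390
Fold change = 2^(−2.390) = 0.1908

0.191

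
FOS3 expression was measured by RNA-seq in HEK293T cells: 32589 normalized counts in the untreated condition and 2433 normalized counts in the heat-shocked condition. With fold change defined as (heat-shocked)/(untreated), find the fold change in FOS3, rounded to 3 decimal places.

0.075

Fold change = 2433 / 32589 = 0.0747
FOS3 is downregulated.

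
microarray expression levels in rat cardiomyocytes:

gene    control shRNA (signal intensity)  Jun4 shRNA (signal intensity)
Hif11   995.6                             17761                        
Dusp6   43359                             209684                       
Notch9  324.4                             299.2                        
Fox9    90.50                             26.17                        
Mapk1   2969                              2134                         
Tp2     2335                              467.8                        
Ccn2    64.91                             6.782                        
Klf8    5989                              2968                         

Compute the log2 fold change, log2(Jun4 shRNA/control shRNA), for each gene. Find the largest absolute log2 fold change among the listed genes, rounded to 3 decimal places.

log2(17761/995.6) = 4.157  (Hif11)
log2(209684/43359) = 2.274  (Dusp6)
log2(299.2/324.4) = -0.117  (Notch9)
log2(26.17/90.50) = -1.790  (Fox9)
log2(2134/2969) = -0.476  (Mapk1)
log2(467.8/2335) = -2.319  (Tp2)
log2(6.782/64.91) = -3.259  (Ccn2)
log2(2968/5989) = -1.013  (Klf8)
The largest magnitude belongs to Hif11.

4.157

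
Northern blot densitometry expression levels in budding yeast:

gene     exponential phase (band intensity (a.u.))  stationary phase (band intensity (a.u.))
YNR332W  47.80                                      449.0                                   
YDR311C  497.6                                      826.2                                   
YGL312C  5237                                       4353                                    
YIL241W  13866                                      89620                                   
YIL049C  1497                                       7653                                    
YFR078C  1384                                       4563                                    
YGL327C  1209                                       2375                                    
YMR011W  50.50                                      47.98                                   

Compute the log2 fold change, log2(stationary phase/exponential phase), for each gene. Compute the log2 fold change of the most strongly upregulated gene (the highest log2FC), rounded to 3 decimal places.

log2(449.0/47.80) = 3.232  (YNR332W)
log2(826.2/497.6) = 0.732  (YDR311C)
log2(4353/5237) = -0.267  (YGL312C)
log2(89620/13866) = 2.692  (YIL241W)
log2(7653/1497) = 2.354  (YIL049C)
log2(4563/1384) = 1.721  (YFR078C)
log2(2375/1209) = 0.974  (YGL327C)
log2(47.98/50.50) = -0.074  (YMR011W)
YNR332W is most strongly upregulated.

3.232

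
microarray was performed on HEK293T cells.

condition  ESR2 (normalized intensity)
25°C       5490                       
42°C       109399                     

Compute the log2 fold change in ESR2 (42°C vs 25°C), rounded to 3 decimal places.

4.317

Fold change = 109399 / 5490 = 19.9270
log2(19.9270) = 4.3166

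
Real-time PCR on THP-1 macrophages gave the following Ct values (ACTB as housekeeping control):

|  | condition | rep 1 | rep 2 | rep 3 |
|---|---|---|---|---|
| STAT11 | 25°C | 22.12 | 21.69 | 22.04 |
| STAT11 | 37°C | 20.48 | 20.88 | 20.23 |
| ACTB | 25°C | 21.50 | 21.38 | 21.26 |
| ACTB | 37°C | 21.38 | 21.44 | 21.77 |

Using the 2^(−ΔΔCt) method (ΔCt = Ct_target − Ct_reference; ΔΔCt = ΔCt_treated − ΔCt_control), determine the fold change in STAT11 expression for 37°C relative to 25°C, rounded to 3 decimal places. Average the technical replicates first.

Mean Ct: STAT11 25°C 21.950; STAT11 37°C 20.530; ACTB 25°C 21.380; ACTB 37°C 21.530
ΔCt(25°C) = 21.950 − 21.380 = 0.570
ΔCt(37°C) = 20.530 − 21.530 = -1.000
ΔΔCt = -1.000 − 0.570 = -1.570
Fold change = 2^(−(-1.570)) = 2^1.570 = 2.9690

2.969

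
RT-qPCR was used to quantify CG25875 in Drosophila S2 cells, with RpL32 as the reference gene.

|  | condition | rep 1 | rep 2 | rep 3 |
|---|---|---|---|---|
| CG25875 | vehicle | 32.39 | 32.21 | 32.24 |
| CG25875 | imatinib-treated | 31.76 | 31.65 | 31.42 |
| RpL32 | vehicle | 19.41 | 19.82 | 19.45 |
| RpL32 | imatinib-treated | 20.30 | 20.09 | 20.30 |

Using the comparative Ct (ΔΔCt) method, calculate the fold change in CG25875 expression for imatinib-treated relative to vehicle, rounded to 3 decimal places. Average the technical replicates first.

2.532

Mean Ct: CG25875 vehicle 32.280; CG25875 imatinib-treated 31.610; RpL32 vehicle 19.560; RpL32 imatinib-treated 20.230
ΔCt(vehicle) = 32.280 − 19.560 = 12.720
ΔCt(imatinib-treated) = 31.610 − 20.230 = 11.380
ΔΔCt = 11.380 − 12.720 = -1.340
Fold change = 2^(−(-1.340)) = 2^1.340 = 2.5315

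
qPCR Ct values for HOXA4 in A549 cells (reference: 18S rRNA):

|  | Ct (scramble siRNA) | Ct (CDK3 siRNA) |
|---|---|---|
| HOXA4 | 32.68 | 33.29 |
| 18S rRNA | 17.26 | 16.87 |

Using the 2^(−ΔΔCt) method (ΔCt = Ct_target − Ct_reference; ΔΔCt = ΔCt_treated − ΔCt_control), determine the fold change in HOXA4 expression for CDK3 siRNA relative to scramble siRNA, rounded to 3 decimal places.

0.500

ΔCt(scramble siRNA) = 32.680 − 17.260 = 15.420
ΔCt(CDK3 siRNA) = 33.290 − 16.870 = 16.420
ΔΔCt = 16.420 − 15.420 = 1.000
Fold change = 2^(−1.000) = 0.5000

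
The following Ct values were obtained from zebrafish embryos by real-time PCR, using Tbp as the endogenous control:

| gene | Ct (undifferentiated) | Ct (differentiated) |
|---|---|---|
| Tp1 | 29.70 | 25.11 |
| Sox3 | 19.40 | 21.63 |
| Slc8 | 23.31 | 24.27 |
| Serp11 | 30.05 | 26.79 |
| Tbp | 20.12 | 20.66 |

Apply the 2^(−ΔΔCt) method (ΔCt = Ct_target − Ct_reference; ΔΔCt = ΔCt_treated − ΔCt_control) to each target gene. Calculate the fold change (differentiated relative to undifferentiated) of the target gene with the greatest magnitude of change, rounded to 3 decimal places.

35.017

Tp1: ΔΔCt = (25.11−20.66) − (29.70−20.12) = 4.45 − 9.58 = -5.13; fold change = 2^5.13 = 35.017
Sox3: ΔΔCt = (21.63−20.66) − (19.40−20.12) = 0.97 − (-0.72) = 1.69; fold change = 2^-1.69 = 0.310
Slc8: ΔΔCt = (24.27−20.66) − (23.31−20.12) = 3.61 − 3.19 = 0.42; fold change = 2^-0.42 = 0.747
Serp11: ΔΔCt = (26.79−20.66) − (30.05−20.12) = 6.13 − 9.93 = -3.80; fold change = 2^3.80 = 13.929
Tp1 has the largest |ΔΔCt| = 5.13.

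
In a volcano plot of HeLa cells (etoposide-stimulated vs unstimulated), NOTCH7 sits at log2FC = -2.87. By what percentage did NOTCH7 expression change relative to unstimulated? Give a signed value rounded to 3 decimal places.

Fold change = 2^(-2.87) = 0.1368
Percent change = (FC − 1) × 100% = (0.1368 − 1) × 100 = -86.321%

-86.321%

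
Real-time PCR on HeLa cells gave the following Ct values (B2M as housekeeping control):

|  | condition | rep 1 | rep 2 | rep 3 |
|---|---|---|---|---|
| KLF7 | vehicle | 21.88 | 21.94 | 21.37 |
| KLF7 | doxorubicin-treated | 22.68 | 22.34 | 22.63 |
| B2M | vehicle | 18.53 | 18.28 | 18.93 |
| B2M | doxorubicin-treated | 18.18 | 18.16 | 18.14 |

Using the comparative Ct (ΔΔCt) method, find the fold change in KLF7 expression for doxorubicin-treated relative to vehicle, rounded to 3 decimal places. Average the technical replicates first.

0.423

Mean Ct: KLF7 vehicle 21.730; KLF7 doxorubicin-treated 22.550; B2M vehicle 18.580; B2M doxorubicin-treated 18.160
ΔCt(vehicle) = 21.730 − 18.580 = 3.150
ΔCt(doxorubicin-treated) = 22.550 − 18.160 = 4.390
ΔΔCt = 4.390 − 3.150 = 1.240
Fold change = 2^(−1.240) = 0.4234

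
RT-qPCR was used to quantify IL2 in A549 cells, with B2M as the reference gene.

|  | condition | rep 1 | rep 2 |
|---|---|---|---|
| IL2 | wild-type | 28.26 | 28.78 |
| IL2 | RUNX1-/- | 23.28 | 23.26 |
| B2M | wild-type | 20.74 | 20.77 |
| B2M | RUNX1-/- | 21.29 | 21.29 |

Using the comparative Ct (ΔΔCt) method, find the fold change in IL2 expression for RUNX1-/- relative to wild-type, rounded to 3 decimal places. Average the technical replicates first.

55.139

Mean Ct: IL2 wild-type 28.520; IL2 RUNX1-/- 23.270; B2M wild-type 20.755; B2M RUNX1-/- 21.290
ΔCt(wild-type) = 28.520 − 20.755 = 7.765
ΔCt(RUNX1-/-) = 23.270 − 21.290 = 1.980
ΔΔCt = 1.980 − 7.765 = -5.785
Fold change = 2^(−(-5.785)) = 2^5.785 = 55.1390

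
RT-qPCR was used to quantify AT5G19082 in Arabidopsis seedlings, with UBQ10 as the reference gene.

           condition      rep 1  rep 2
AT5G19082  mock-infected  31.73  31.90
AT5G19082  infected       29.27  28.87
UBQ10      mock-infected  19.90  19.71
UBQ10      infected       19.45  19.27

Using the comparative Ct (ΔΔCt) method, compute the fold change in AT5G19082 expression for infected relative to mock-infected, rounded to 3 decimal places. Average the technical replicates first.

4.925

Mean Ct: AT5G19082 mock-infected 31.815; AT5G19082 infected 29.070; UBQ10 mock-infected 19.805; UBQ10 infected 19.360
ΔCt(mock-infected) = 31.815 − 19.805 = 12.010
ΔCt(infected) = 29.070 − 19.360 = 9.710
ΔΔCt = 9.710 − 12.010 = -2.300
Fold change = 2^(−(-2.300)) = 2^2.300 = 4.9246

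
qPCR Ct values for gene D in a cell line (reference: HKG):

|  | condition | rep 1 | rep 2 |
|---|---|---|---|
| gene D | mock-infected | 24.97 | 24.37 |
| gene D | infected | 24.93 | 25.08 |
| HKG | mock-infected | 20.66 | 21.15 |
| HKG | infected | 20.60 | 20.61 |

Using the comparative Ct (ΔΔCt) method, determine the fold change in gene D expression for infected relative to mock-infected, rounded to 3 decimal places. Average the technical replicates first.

0.644

Mean Ct: gene D mock-infected 24.670; gene D infected 25.005; HKG mock-infected 20.905; HKG infected 20.605
ΔCt(mock-infected) = 24.670 − 20.905 = 3.765
ΔCt(infected) = 25.005 − 20.605 = 4.400
ΔΔCt = 4.400 − 3.765 = 0.635
Fold change = 2^(−0.635) = 0.6439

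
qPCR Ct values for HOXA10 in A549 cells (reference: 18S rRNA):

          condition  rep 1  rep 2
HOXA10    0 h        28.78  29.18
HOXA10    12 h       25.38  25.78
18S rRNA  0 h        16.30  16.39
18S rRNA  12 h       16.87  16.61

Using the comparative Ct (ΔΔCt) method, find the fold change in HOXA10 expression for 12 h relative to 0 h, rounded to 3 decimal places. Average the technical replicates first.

13.881

Mean Ct: HOXA10 0 h 28.980; HOXA10 12 h 25.580; 18S rRNA 0 h 16.345; 18S rRNA 12 h 16.740
ΔCt(0 h) = 28.980 − 16.345 = 12.635
ΔCt(12 h) = 25.580 − 16.740 = 8.840
ΔΔCt = 8.840 − 12.635 = -3.795
Fold change = 2^(−(-3.795)) = 2^3.795 = 13.8806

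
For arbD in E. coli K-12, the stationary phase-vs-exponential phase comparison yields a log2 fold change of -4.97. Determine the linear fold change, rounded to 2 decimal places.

Fold change = 2^(-4.97) = 0.032

0.03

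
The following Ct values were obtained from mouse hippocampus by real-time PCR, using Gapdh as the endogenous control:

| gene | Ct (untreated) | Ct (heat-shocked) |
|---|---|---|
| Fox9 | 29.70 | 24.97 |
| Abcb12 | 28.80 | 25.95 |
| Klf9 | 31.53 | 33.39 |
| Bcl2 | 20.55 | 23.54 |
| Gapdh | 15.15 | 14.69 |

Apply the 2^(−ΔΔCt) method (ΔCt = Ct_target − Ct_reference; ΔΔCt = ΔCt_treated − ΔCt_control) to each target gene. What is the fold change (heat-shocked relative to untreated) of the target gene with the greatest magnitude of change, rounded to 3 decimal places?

Fox9: ΔΔCt = (24.97−14.69) − (29.70−15.15) = 10.28 − 14.55 = -4.27; fold change = 2^4.27 = 19.293
Abcb12: ΔΔCt = (25.95−14.69) − (28.80−15.15) = 11.26 − 13.65 = -2.39; fold change = 2^2.39 = 5.242
Klf9: ΔΔCt = (33.39−14.69) − (31.53−15.15) = 18.70 − 16.38 = 2.32; fold change = 2^-2.32 = 0.200
Bcl2: ΔΔCt = (23.54−14.69) − (20.55−15.15) = 8.85 − 5.40 = 3.45; fold change = 2^-3.45 = 0.092
Fox9 has the largest |ΔΔCt| = 4.27.

19.293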